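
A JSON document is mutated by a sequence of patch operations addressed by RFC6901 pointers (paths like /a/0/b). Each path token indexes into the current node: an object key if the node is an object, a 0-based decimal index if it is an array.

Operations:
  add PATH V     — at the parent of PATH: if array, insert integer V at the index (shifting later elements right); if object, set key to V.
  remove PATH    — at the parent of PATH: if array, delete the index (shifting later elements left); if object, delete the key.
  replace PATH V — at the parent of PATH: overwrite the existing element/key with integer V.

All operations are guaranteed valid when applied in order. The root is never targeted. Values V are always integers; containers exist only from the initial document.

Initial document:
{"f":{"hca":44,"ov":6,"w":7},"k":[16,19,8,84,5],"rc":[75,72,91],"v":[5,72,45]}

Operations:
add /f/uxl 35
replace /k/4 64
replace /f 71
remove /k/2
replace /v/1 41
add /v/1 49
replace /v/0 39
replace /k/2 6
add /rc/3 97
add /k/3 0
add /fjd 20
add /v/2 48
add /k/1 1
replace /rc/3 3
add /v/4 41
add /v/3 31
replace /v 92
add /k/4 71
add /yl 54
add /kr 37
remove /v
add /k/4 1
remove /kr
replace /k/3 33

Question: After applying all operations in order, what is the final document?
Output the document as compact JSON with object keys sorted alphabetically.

After op 1 (add /f/uxl 35): {"f":{"hca":44,"ov":6,"uxl":35,"w":7},"k":[16,19,8,84,5],"rc":[75,72,91],"v":[5,72,45]}
After op 2 (replace /k/4 64): {"f":{"hca":44,"ov":6,"uxl":35,"w":7},"k":[16,19,8,84,64],"rc":[75,72,91],"v":[5,72,45]}
After op 3 (replace /f 71): {"f":71,"k":[16,19,8,84,64],"rc":[75,72,91],"v":[5,72,45]}
After op 4 (remove /k/2): {"f":71,"k":[16,19,84,64],"rc":[75,72,91],"v":[5,72,45]}
After op 5 (replace /v/1 41): {"f":71,"k":[16,19,84,64],"rc":[75,72,91],"v":[5,41,45]}
After op 6 (add /v/1 49): {"f":71,"k":[16,19,84,64],"rc":[75,72,91],"v":[5,49,41,45]}
After op 7 (replace /v/0 39): {"f":71,"k":[16,19,84,64],"rc":[75,72,91],"v":[39,49,41,45]}
After op 8 (replace /k/2 6): {"f":71,"k":[16,19,6,64],"rc":[75,72,91],"v":[39,49,41,45]}
After op 9 (add /rc/3 97): {"f":71,"k":[16,19,6,64],"rc":[75,72,91,97],"v":[39,49,41,45]}
After op 10 (add /k/3 0): {"f":71,"k":[16,19,6,0,64],"rc":[75,72,91,97],"v":[39,49,41,45]}
After op 11 (add /fjd 20): {"f":71,"fjd":20,"k":[16,19,6,0,64],"rc":[75,72,91,97],"v":[39,49,41,45]}
After op 12 (add /v/2 48): {"f":71,"fjd":20,"k":[16,19,6,0,64],"rc":[75,72,91,97],"v":[39,49,48,41,45]}
After op 13 (add /k/1 1): {"f":71,"fjd":20,"k":[16,1,19,6,0,64],"rc":[75,72,91,97],"v":[39,49,48,41,45]}
After op 14 (replace /rc/3 3): {"f":71,"fjd":20,"k":[16,1,19,6,0,64],"rc":[75,72,91,3],"v":[39,49,48,41,45]}
After op 15 (add /v/4 41): {"f":71,"fjd":20,"k":[16,1,19,6,0,64],"rc":[75,72,91,3],"v":[39,49,48,41,41,45]}
After op 16 (add /v/3 31): {"f":71,"fjd":20,"k":[16,1,19,6,0,64],"rc":[75,72,91,3],"v":[39,49,48,31,41,41,45]}
After op 17 (replace /v 92): {"f":71,"fjd":20,"k":[16,1,19,6,0,64],"rc":[75,72,91,3],"v":92}
After op 18 (add /k/4 71): {"f":71,"fjd":20,"k":[16,1,19,6,71,0,64],"rc":[75,72,91,3],"v":92}
After op 19 (add /yl 54): {"f":71,"fjd":20,"k":[16,1,19,6,71,0,64],"rc":[75,72,91,3],"v":92,"yl":54}
After op 20 (add /kr 37): {"f":71,"fjd":20,"k":[16,1,19,6,71,0,64],"kr":37,"rc":[75,72,91,3],"v":92,"yl":54}
After op 21 (remove /v): {"f":71,"fjd":20,"k":[16,1,19,6,71,0,64],"kr":37,"rc":[75,72,91,3],"yl":54}
After op 22 (add /k/4 1): {"f":71,"fjd":20,"k":[16,1,19,6,1,71,0,64],"kr":37,"rc":[75,72,91,3],"yl":54}
After op 23 (remove /kr): {"f":71,"fjd":20,"k":[16,1,19,6,1,71,0,64],"rc":[75,72,91,3],"yl":54}
After op 24 (replace /k/3 33): {"f":71,"fjd":20,"k":[16,1,19,33,1,71,0,64],"rc":[75,72,91,3],"yl":54}

Answer: {"f":71,"fjd":20,"k":[16,1,19,33,1,71,0,64],"rc":[75,72,91,3],"yl":54}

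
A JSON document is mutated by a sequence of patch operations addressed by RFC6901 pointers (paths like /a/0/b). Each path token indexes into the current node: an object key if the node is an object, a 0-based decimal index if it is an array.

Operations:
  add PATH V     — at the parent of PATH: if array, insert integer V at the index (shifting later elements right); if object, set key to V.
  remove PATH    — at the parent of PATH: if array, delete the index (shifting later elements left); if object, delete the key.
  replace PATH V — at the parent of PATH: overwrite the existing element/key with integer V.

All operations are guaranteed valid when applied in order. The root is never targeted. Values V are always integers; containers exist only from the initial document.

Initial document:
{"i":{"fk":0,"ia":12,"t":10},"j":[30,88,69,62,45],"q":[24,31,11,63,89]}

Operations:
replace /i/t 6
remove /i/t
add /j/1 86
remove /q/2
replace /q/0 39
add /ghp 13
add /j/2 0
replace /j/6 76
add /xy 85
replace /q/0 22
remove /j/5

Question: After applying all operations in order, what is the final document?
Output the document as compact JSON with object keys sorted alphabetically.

Answer: {"ghp":13,"i":{"fk":0,"ia":12},"j":[30,86,0,88,69,76],"q":[22,31,63,89],"xy":85}

Derivation:
After op 1 (replace /i/t 6): {"i":{"fk":0,"ia":12,"t":6},"j":[30,88,69,62,45],"q":[24,31,11,63,89]}
After op 2 (remove /i/t): {"i":{"fk":0,"ia":12},"j":[30,88,69,62,45],"q":[24,31,11,63,89]}
After op 3 (add /j/1 86): {"i":{"fk":0,"ia":12},"j":[30,86,88,69,62,45],"q":[24,31,11,63,89]}
After op 4 (remove /q/2): {"i":{"fk":0,"ia":12},"j":[30,86,88,69,62,45],"q":[24,31,63,89]}
After op 5 (replace /q/0 39): {"i":{"fk":0,"ia":12},"j":[30,86,88,69,62,45],"q":[39,31,63,89]}
After op 6 (add /ghp 13): {"ghp":13,"i":{"fk":0,"ia":12},"j":[30,86,88,69,62,45],"q":[39,31,63,89]}
After op 7 (add /j/2 0): {"ghp":13,"i":{"fk":0,"ia":12},"j":[30,86,0,88,69,62,45],"q":[39,31,63,89]}
After op 8 (replace /j/6 76): {"ghp":13,"i":{"fk":0,"ia":12},"j":[30,86,0,88,69,62,76],"q":[39,31,63,89]}
After op 9 (add /xy 85): {"ghp":13,"i":{"fk":0,"ia":12},"j":[30,86,0,88,69,62,76],"q":[39,31,63,89],"xy":85}
After op 10 (replace /q/0 22): {"ghp":13,"i":{"fk":0,"ia":12},"j":[30,86,0,88,69,62,76],"q":[22,31,63,89],"xy":85}
After op 11 (remove /j/5): {"ghp":13,"i":{"fk":0,"ia":12},"j":[30,86,0,88,69,76],"q":[22,31,63,89],"xy":85}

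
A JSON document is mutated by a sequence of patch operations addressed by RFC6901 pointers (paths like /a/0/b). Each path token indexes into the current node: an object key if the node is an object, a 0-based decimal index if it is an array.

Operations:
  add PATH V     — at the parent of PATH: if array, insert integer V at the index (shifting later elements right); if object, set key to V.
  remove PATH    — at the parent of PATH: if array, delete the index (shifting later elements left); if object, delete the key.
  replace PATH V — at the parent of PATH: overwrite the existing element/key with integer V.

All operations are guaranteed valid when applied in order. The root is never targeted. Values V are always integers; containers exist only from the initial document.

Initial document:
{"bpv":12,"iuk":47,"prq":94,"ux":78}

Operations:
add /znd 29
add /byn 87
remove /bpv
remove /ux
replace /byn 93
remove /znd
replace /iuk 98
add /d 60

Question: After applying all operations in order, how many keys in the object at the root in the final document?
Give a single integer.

After op 1 (add /znd 29): {"bpv":12,"iuk":47,"prq":94,"ux":78,"znd":29}
After op 2 (add /byn 87): {"bpv":12,"byn":87,"iuk":47,"prq":94,"ux":78,"znd":29}
After op 3 (remove /bpv): {"byn":87,"iuk":47,"prq":94,"ux":78,"znd":29}
After op 4 (remove /ux): {"byn":87,"iuk":47,"prq":94,"znd":29}
After op 5 (replace /byn 93): {"byn":93,"iuk":47,"prq":94,"znd":29}
After op 6 (remove /znd): {"byn":93,"iuk":47,"prq":94}
After op 7 (replace /iuk 98): {"byn":93,"iuk":98,"prq":94}
After op 8 (add /d 60): {"byn":93,"d":60,"iuk":98,"prq":94}
Size at the root: 4

Answer: 4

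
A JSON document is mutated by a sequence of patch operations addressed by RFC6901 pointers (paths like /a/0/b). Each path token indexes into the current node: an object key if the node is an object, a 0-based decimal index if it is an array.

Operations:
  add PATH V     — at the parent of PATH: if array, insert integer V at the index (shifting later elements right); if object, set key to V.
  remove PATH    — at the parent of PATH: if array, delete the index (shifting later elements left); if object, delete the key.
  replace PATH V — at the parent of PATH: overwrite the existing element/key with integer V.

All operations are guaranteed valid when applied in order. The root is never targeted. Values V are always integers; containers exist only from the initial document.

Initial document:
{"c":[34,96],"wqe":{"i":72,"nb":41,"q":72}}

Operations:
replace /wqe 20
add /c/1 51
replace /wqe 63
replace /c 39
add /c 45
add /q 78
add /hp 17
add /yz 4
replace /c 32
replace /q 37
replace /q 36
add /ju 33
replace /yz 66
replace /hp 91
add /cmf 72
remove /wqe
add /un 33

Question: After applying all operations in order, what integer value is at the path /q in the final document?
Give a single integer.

After op 1 (replace /wqe 20): {"c":[34,96],"wqe":20}
After op 2 (add /c/1 51): {"c":[34,51,96],"wqe":20}
After op 3 (replace /wqe 63): {"c":[34,51,96],"wqe":63}
After op 4 (replace /c 39): {"c":39,"wqe":63}
After op 5 (add /c 45): {"c":45,"wqe":63}
After op 6 (add /q 78): {"c":45,"q":78,"wqe":63}
After op 7 (add /hp 17): {"c":45,"hp":17,"q":78,"wqe":63}
After op 8 (add /yz 4): {"c":45,"hp":17,"q":78,"wqe":63,"yz":4}
After op 9 (replace /c 32): {"c":32,"hp":17,"q":78,"wqe":63,"yz":4}
After op 10 (replace /q 37): {"c":32,"hp":17,"q":37,"wqe":63,"yz":4}
After op 11 (replace /q 36): {"c":32,"hp":17,"q":36,"wqe":63,"yz":4}
After op 12 (add /ju 33): {"c":32,"hp":17,"ju":33,"q":36,"wqe":63,"yz":4}
After op 13 (replace /yz 66): {"c":32,"hp":17,"ju":33,"q":36,"wqe":63,"yz":66}
After op 14 (replace /hp 91): {"c":32,"hp":91,"ju":33,"q":36,"wqe":63,"yz":66}
After op 15 (add /cmf 72): {"c":32,"cmf":72,"hp":91,"ju":33,"q":36,"wqe":63,"yz":66}
After op 16 (remove /wqe): {"c":32,"cmf":72,"hp":91,"ju":33,"q":36,"yz":66}
After op 17 (add /un 33): {"c":32,"cmf":72,"hp":91,"ju":33,"q":36,"un":33,"yz":66}
Value at /q: 36

Answer: 36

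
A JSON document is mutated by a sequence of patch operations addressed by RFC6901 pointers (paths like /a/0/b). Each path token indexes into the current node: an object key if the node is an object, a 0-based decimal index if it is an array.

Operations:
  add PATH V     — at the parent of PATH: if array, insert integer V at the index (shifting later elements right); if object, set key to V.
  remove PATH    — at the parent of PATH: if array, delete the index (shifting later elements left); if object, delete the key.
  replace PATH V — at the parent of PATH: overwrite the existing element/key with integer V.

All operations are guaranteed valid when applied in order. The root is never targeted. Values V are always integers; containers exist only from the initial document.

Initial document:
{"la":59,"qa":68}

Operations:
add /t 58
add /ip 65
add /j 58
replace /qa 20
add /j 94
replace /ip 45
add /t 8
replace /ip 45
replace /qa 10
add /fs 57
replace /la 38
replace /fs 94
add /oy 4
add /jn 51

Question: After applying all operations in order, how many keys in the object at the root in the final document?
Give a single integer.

Answer: 8

Derivation:
After op 1 (add /t 58): {"la":59,"qa":68,"t":58}
After op 2 (add /ip 65): {"ip":65,"la":59,"qa":68,"t":58}
After op 3 (add /j 58): {"ip":65,"j":58,"la":59,"qa":68,"t":58}
After op 4 (replace /qa 20): {"ip":65,"j":58,"la":59,"qa":20,"t":58}
After op 5 (add /j 94): {"ip":65,"j":94,"la":59,"qa":20,"t":58}
After op 6 (replace /ip 45): {"ip":45,"j":94,"la":59,"qa":20,"t":58}
After op 7 (add /t 8): {"ip":45,"j":94,"la":59,"qa":20,"t":8}
After op 8 (replace /ip 45): {"ip":45,"j":94,"la":59,"qa":20,"t":8}
After op 9 (replace /qa 10): {"ip":45,"j":94,"la":59,"qa":10,"t":8}
After op 10 (add /fs 57): {"fs":57,"ip":45,"j":94,"la":59,"qa":10,"t":8}
After op 11 (replace /la 38): {"fs":57,"ip":45,"j":94,"la":38,"qa":10,"t":8}
After op 12 (replace /fs 94): {"fs":94,"ip":45,"j":94,"la":38,"qa":10,"t":8}
After op 13 (add /oy 4): {"fs":94,"ip":45,"j":94,"la":38,"oy":4,"qa":10,"t":8}
After op 14 (add /jn 51): {"fs":94,"ip":45,"j":94,"jn":51,"la":38,"oy":4,"qa":10,"t":8}
Size at the root: 8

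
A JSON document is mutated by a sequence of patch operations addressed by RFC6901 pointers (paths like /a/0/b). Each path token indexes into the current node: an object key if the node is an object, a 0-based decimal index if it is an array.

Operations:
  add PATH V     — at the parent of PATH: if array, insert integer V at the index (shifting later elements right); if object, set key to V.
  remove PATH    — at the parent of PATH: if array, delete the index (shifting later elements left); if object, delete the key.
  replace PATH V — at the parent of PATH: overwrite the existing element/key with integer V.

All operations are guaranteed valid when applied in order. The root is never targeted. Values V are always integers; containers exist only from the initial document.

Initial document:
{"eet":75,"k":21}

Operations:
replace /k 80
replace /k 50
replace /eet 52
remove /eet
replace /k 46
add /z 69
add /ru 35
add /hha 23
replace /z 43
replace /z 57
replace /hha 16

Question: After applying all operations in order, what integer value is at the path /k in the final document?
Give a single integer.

After op 1 (replace /k 80): {"eet":75,"k":80}
After op 2 (replace /k 50): {"eet":75,"k":50}
After op 3 (replace /eet 52): {"eet":52,"k":50}
After op 4 (remove /eet): {"k":50}
After op 5 (replace /k 46): {"k":46}
After op 6 (add /z 69): {"k":46,"z":69}
After op 7 (add /ru 35): {"k":46,"ru":35,"z":69}
After op 8 (add /hha 23): {"hha":23,"k":46,"ru":35,"z":69}
After op 9 (replace /z 43): {"hha":23,"k":46,"ru":35,"z":43}
After op 10 (replace /z 57): {"hha":23,"k":46,"ru":35,"z":57}
After op 11 (replace /hha 16): {"hha":16,"k":46,"ru":35,"z":57}
Value at /k: 46

Answer: 46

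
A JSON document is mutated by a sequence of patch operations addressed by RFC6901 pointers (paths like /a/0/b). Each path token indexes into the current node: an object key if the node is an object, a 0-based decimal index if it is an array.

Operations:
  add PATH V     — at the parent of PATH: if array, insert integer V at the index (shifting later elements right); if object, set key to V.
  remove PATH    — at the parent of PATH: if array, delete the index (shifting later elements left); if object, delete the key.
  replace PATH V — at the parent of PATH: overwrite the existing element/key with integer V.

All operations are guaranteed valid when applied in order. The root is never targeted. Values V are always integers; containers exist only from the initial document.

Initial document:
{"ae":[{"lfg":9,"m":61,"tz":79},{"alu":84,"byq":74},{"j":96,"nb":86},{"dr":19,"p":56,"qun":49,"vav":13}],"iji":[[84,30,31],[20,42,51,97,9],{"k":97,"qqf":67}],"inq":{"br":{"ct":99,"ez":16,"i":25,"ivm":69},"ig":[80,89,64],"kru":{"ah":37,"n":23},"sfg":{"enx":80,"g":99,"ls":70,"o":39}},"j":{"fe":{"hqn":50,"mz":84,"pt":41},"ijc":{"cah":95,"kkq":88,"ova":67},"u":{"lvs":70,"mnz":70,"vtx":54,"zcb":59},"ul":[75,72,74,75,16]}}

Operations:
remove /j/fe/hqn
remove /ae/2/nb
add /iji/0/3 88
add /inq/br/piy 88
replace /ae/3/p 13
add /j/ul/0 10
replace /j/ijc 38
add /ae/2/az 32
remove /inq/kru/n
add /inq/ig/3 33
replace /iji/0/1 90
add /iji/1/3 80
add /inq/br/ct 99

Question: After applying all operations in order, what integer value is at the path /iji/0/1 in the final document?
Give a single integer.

After op 1 (remove /j/fe/hqn): {"ae":[{"lfg":9,"m":61,"tz":79},{"alu":84,"byq":74},{"j":96,"nb":86},{"dr":19,"p":56,"qun":49,"vav":13}],"iji":[[84,30,31],[20,42,51,97,9],{"k":97,"qqf":67}],"inq":{"br":{"ct":99,"ez":16,"i":25,"ivm":69},"ig":[80,89,64],"kru":{"ah":37,"n":23},"sfg":{"enx":80,"g":99,"ls":70,"o":39}},"j":{"fe":{"mz":84,"pt":41},"ijc":{"cah":95,"kkq":88,"ova":67},"u":{"lvs":70,"mnz":70,"vtx":54,"zcb":59},"ul":[75,72,74,75,16]}}
After op 2 (remove /ae/2/nb): {"ae":[{"lfg":9,"m":61,"tz":79},{"alu":84,"byq":74},{"j":96},{"dr":19,"p":56,"qun":49,"vav":13}],"iji":[[84,30,31],[20,42,51,97,9],{"k":97,"qqf":67}],"inq":{"br":{"ct":99,"ez":16,"i":25,"ivm":69},"ig":[80,89,64],"kru":{"ah":37,"n":23},"sfg":{"enx":80,"g":99,"ls":70,"o":39}},"j":{"fe":{"mz":84,"pt":41},"ijc":{"cah":95,"kkq":88,"ova":67},"u":{"lvs":70,"mnz":70,"vtx":54,"zcb":59},"ul":[75,72,74,75,16]}}
After op 3 (add /iji/0/3 88): {"ae":[{"lfg":9,"m":61,"tz":79},{"alu":84,"byq":74},{"j":96},{"dr":19,"p":56,"qun":49,"vav":13}],"iji":[[84,30,31,88],[20,42,51,97,9],{"k":97,"qqf":67}],"inq":{"br":{"ct":99,"ez":16,"i":25,"ivm":69},"ig":[80,89,64],"kru":{"ah":37,"n":23},"sfg":{"enx":80,"g":99,"ls":70,"o":39}},"j":{"fe":{"mz":84,"pt":41},"ijc":{"cah":95,"kkq":88,"ova":67},"u":{"lvs":70,"mnz":70,"vtx":54,"zcb":59},"ul":[75,72,74,75,16]}}
After op 4 (add /inq/br/piy 88): {"ae":[{"lfg":9,"m":61,"tz":79},{"alu":84,"byq":74},{"j":96},{"dr":19,"p":56,"qun":49,"vav":13}],"iji":[[84,30,31,88],[20,42,51,97,9],{"k":97,"qqf":67}],"inq":{"br":{"ct":99,"ez":16,"i":25,"ivm":69,"piy":88},"ig":[80,89,64],"kru":{"ah":37,"n":23},"sfg":{"enx":80,"g":99,"ls":70,"o":39}},"j":{"fe":{"mz":84,"pt":41},"ijc":{"cah":95,"kkq":88,"ova":67},"u":{"lvs":70,"mnz":70,"vtx":54,"zcb":59},"ul":[75,72,74,75,16]}}
After op 5 (replace /ae/3/p 13): {"ae":[{"lfg":9,"m":61,"tz":79},{"alu":84,"byq":74},{"j":96},{"dr":19,"p":13,"qun":49,"vav":13}],"iji":[[84,30,31,88],[20,42,51,97,9],{"k":97,"qqf":67}],"inq":{"br":{"ct":99,"ez":16,"i":25,"ivm":69,"piy":88},"ig":[80,89,64],"kru":{"ah":37,"n":23},"sfg":{"enx":80,"g":99,"ls":70,"o":39}},"j":{"fe":{"mz":84,"pt":41},"ijc":{"cah":95,"kkq":88,"ova":67},"u":{"lvs":70,"mnz":70,"vtx":54,"zcb":59},"ul":[75,72,74,75,16]}}
After op 6 (add /j/ul/0 10): {"ae":[{"lfg":9,"m":61,"tz":79},{"alu":84,"byq":74},{"j":96},{"dr":19,"p":13,"qun":49,"vav":13}],"iji":[[84,30,31,88],[20,42,51,97,9],{"k":97,"qqf":67}],"inq":{"br":{"ct":99,"ez":16,"i":25,"ivm":69,"piy":88},"ig":[80,89,64],"kru":{"ah":37,"n":23},"sfg":{"enx":80,"g":99,"ls":70,"o":39}},"j":{"fe":{"mz":84,"pt":41},"ijc":{"cah":95,"kkq":88,"ova":67},"u":{"lvs":70,"mnz":70,"vtx":54,"zcb":59},"ul":[10,75,72,74,75,16]}}
After op 7 (replace /j/ijc 38): {"ae":[{"lfg":9,"m":61,"tz":79},{"alu":84,"byq":74},{"j":96},{"dr":19,"p":13,"qun":49,"vav":13}],"iji":[[84,30,31,88],[20,42,51,97,9],{"k":97,"qqf":67}],"inq":{"br":{"ct":99,"ez":16,"i":25,"ivm":69,"piy":88},"ig":[80,89,64],"kru":{"ah":37,"n":23},"sfg":{"enx":80,"g":99,"ls":70,"o":39}},"j":{"fe":{"mz":84,"pt":41},"ijc":38,"u":{"lvs":70,"mnz":70,"vtx":54,"zcb":59},"ul":[10,75,72,74,75,16]}}
After op 8 (add /ae/2/az 32): {"ae":[{"lfg":9,"m":61,"tz":79},{"alu":84,"byq":74},{"az":32,"j":96},{"dr":19,"p":13,"qun":49,"vav":13}],"iji":[[84,30,31,88],[20,42,51,97,9],{"k":97,"qqf":67}],"inq":{"br":{"ct":99,"ez":16,"i":25,"ivm":69,"piy":88},"ig":[80,89,64],"kru":{"ah":37,"n":23},"sfg":{"enx":80,"g":99,"ls":70,"o":39}},"j":{"fe":{"mz":84,"pt":41},"ijc":38,"u":{"lvs":70,"mnz":70,"vtx":54,"zcb":59},"ul":[10,75,72,74,75,16]}}
After op 9 (remove /inq/kru/n): {"ae":[{"lfg":9,"m":61,"tz":79},{"alu":84,"byq":74},{"az":32,"j":96},{"dr":19,"p":13,"qun":49,"vav":13}],"iji":[[84,30,31,88],[20,42,51,97,9],{"k":97,"qqf":67}],"inq":{"br":{"ct":99,"ez":16,"i":25,"ivm":69,"piy":88},"ig":[80,89,64],"kru":{"ah":37},"sfg":{"enx":80,"g":99,"ls":70,"o":39}},"j":{"fe":{"mz":84,"pt":41},"ijc":38,"u":{"lvs":70,"mnz":70,"vtx":54,"zcb":59},"ul":[10,75,72,74,75,16]}}
After op 10 (add /inq/ig/3 33): {"ae":[{"lfg":9,"m":61,"tz":79},{"alu":84,"byq":74},{"az":32,"j":96},{"dr":19,"p":13,"qun":49,"vav":13}],"iji":[[84,30,31,88],[20,42,51,97,9],{"k":97,"qqf":67}],"inq":{"br":{"ct":99,"ez":16,"i":25,"ivm":69,"piy":88},"ig":[80,89,64,33],"kru":{"ah":37},"sfg":{"enx":80,"g":99,"ls":70,"o":39}},"j":{"fe":{"mz":84,"pt":41},"ijc":38,"u":{"lvs":70,"mnz":70,"vtx":54,"zcb":59},"ul":[10,75,72,74,75,16]}}
After op 11 (replace /iji/0/1 90): {"ae":[{"lfg":9,"m":61,"tz":79},{"alu":84,"byq":74},{"az":32,"j":96},{"dr":19,"p":13,"qun":49,"vav":13}],"iji":[[84,90,31,88],[20,42,51,97,9],{"k":97,"qqf":67}],"inq":{"br":{"ct":99,"ez":16,"i":25,"ivm":69,"piy":88},"ig":[80,89,64,33],"kru":{"ah":37},"sfg":{"enx":80,"g":99,"ls":70,"o":39}},"j":{"fe":{"mz":84,"pt":41},"ijc":38,"u":{"lvs":70,"mnz":70,"vtx":54,"zcb":59},"ul":[10,75,72,74,75,16]}}
After op 12 (add /iji/1/3 80): {"ae":[{"lfg":9,"m":61,"tz":79},{"alu":84,"byq":74},{"az":32,"j":96},{"dr":19,"p":13,"qun":49,"vav":13}],"iji":[[84,90,31,88],[20,42,51,80,97,9],{"k":97,"qqf":67}],"inq":{"br":{"ct":99,"ez":16,"i":25,"ivm":69,"piy":88},"ig":[80,89,64,33],"kru":{"ah":37},"sfg":{"enx":80,"g":99,"ls":70,"o":39}},"j":{"fe":{"mz":84,"pt":41},"ijc":38,"u":{"lvs":70,"mnz":70,"vtx":54,"zcb":59},"ul":[10,75,72,74,75,16]}}
After op 13 (add /inq/br/ct 99): {"ae":[{"lfg":9,"m":61,"tz":79},{"alu":84,"byq":74},{"az":32,"j":96},{"dr":19,"p":13,"qun":49,"vav":13}],"iji":[[84,90,31,88],[20,42,51,80,97,9],{"k":97,"qqf":67}],"inq":{"br":{"ct":99,"ez":16,"i":25,"ivm":69,"piy":88},"ig":[80,89,64,33],"kru":{"ah":37},"sfg":{"enx":80,"g":99,"ls":70,"o":39}},"j":{"fe":{"mz":84,"pt":41},"ijc":38,"u":{"lvs":70,"mnz":70,"vtx":54,"zcb":59},"ul":[10,75,72,74,75,16]}}
Value at /iji/0/1: 90

Answer: 90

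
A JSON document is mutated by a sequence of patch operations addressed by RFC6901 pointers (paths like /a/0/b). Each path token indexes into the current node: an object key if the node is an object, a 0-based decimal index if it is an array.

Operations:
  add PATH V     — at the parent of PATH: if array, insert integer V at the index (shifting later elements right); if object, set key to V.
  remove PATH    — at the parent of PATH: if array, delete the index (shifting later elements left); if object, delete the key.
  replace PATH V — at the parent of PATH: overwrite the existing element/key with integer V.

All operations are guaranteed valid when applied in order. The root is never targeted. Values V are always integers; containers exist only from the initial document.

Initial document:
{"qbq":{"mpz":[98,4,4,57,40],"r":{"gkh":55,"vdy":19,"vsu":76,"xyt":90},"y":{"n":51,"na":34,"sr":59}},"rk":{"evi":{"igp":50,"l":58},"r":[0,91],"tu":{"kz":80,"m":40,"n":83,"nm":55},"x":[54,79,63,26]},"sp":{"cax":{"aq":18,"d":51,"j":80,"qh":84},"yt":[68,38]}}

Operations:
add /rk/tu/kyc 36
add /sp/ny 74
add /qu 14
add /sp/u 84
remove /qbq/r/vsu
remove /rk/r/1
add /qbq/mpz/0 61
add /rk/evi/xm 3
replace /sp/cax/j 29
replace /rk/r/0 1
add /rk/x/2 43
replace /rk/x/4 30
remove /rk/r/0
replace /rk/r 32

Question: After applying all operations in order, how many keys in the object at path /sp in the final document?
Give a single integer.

After op 1 (add /rk/tu/kyc 36): {"qbq":{"mpz":[98,4,4,57,40],"r":{"gkh":55,"vdy":19,"vsu":76,"xyt":90},"y":{"n":51,"na":34,"sr":59}},"rk":{"evi":{"igp":50,"l":58},"r":[0,91],"tu":{"kyc":36,"kz":80,"m":40,"n":83,"nm":55},"x":[54,79,63,26]},"sp":{"cax":{"aq":18,"d":51,"j":80,"qh":84},"yt":[68,38]}}
After op 2 (add /sp/ny 74): {"qbq":{"mpz":[98,4,4,57,40],"r":{"gkh":55,"vdy":19,"vsu":76,"xyt":90},"y":{"n":51,"na":34,"sr":59}},"rk":{"evi":{"igp":50,"l":58},"r":[0,91],"tu":{"kyc":36,"kz":80,"m":40,"n":83,"nm":55},"x":[54,79,63,26]},"sp":{"cax":{"aq":18,"d":51,"j":80,"qh":84},"ny":74,"yt":[68,38]}}
After op 3 (add /qu 14): {"qbq":{"mpz":[98,4,4,57,40],"r":{"gkh":55,"vdy":19,"vsu":76,"xyt":90},"y":{"n":51,"na":34,"sr":59}},"qu":14,"rk":{"evi":{"igp":50,"l":58},"r":[0,91],"tu":{"kyc":36,"kz":80,"m":40,"n":83,"nm":55},"x":[54,79,63,26]},"sp":{"cax":{"aq":18,"d":51,"j":80,"qh":84},"ny":74,"yt":[68,38]}}
After op 4 (add /sp/u 84): {"qbq":{"mpz":[98,4,4,57,40],"r":{"gkh":55,"vdy":19,"vsu":76,"xyt":90},"y":{"n":51,"na":34,"sr":59}},"qu":14,"rk":{"evi":{"igp":50,"l":58},"r":[0,91],"tu":{"kyc":36,"kz":80,"m":40,"n":83,"nm":55},"x":[54,79,63,26]},"sp":{"cax":{"aq":18,"d":51,"j":80,"qh":84},"ny":74,"u":84,"yt":[68,38]}}
After op 5 (remove /qbq/r/vsu): {"qbq":{"mpz":[98,4,4,57,40],"r":{"gkh":55,"vdy":19,"xyt":90},"y":{"n":51,"na":34,"sr":59}},"qu":14,"rk":{"evi":{"igp":50,"l":58},"r":[0,91],"tu":{"kyc":36,"kz":80,"m":40,"n":83,"nm":55},"x":[54,79,63,26]},"sp":{"cax":{"aq":18,"d":51,"j":80,"qh":84},"ny":74,"u":84,"yt":[68,38]}}
After op 6 (remove /rk/r/1): {"qbq":{"mpz":[98,4,4,57,40],"r":{"gkh":55,"vdy":19,"xyt":90},"y":{"n":51,"na":34,"sr":59}},"qu":14,"rk":{"evi":{"igp":50,"l":58},"r":[0],"tu":{"kyc":36,"kz":80,"m":40,"n":83,"nm":55},"x":[54,79,63,26]},"sp":{"cax":{"aq":18,"d":51,"j":80,"qh":84},"ny":74,"u":84,"yt":[68,38]}}
After op 7 (add /qbq/mpz/0 61): {"qbq":{"mpz":[61,98,4,4,57,40],"r":{"gkh":55,"vdy":19,"xyt":90},"y":{"n":51,"na":34,"sr":59}},"qu":14,"rk":{"evi":{"igp":50,"l":58},"r":[0],"tu":{"kyc":36,"kz":80,"m":40,"n":83,"nm":55},"x":[54,79,63,26]},"sp":{"cax":{"aq":18,"d":51,"j":80,"qh":84},"ny":74,"u":84,"yt":[68,38]}}
After op 8 (add /rk/evi/xm 3): {"qbq":{"mpz":[61,98,4,4,57,40],"r":{"gkh":55,"vdy":19,"xyt":90},"y":{"n":51,"na":34,"sr":59}},"qu":14,"rk":{"evi":{"igp":50,"l":58,"xm":3},"r":[0],"tu":{"kyc":36,"kz":80,"m":40,"n":83,"nm":55},"x":[54,79,63,26]},"sp":{"cax":{"aq":18,"d":51,"j":80,"qh":84},"ny":74,"u":84,"yt":[68,38]}}
After op 9 (replace /sp/cax/j 29): {"qbq":{"mpz":[61,98,4,4,57,40],"r":{"gkh":55,"vdy":19,"xyt":90},"y":{"n":51,"na":34,"sr":59}},"qu":14,"rk":{"evi":{"igp":50,"l":58,"xm":3},"r":[0],"tu":{"kyc":36,"kz":80,"m":40,"n":83,"nm":55},"x":[54,79,63,26]},"sp":{"cax":{"aq":18,"d":51,"j":29,"qh":84},"ny":74,"u":84,"yt":[68,38]}}
After op 10 (replace /rk/r/0 1): {"qbq":{"mpz":[61,98,4,4,57,40],"r":{"gkh":55,"vdy":19,"xyt":90},"y":{"n":51,"na":34,"sr":59}},"qu":14,"rk":{"evi":{"igp":50,"l":58,"xm":3},"r":[1],"tu":{"kyc":36,"kz":80,"m":40,"n":83,"nm":55},"x":[54,79,63,26]},"sp":{"cax":{"aq":18,"d":51,"j":29,"qh":84},"ny":74,"u":84,"yt":[68,38]}}
After op 11 (add /rk/x/2 43): {"qbq":{"mpz":[61,98,4,4,57,40],"r":{"gkh":55,"vdy":19,"xyt":90},"y":{"n":51,"na":34,"sr":59}},"qu":14,"rk":{"evi":{"igp":50,"l":58,"xm":3},"r":[1],"tu":{"kyc":36,"kz":80,"m":40,"n":83,"nm":55},"x":[54,79,43,63,26]},"sp":{"cax":{"aq":18,"d":51,"j":29,"qh":84},"ny":74,"u":84,"yt":[68,38]}}
After op 12 (replace /rk/x/4 30): {"qbq":{"mpz":[61,98,4,4,57,40],"r":{"gkh":55,"vdy":19,"xyt":90},"y":{"n":51,"na":34,"sr":59}},"qu":14,"rk":{"evi":{"igp":50,"l":58,"xm":3},"r":[1],"tu":{"kyc":36,"kz":80,"m":40,"n":83,"nm":55},"x":[54,79,43,63,30]},"sp":{"cax":{"aq":18,"d":51,"j":29,"qh":84},"ny":74,"u":84,"yt":[68,38]}}
After op 13 (remove /rk/r/0): {"qbq":{"mpz":[61,98,4,4,57,40],"r":{"gkh":55,"vdy":19,"xyt":90},"y":{"n":51,"na":34,"sr":59}},"qu":14,"rk":{"evi":{"igp":50,"l":58,"xm":3},"r":[],"tu":{"kyc":36,"kz":80,"m":40,"n":83,"nm":55},"x":[54,79,43,63,30]},"sp":{"cax":{"aq":18,"d":51,"j":29,"qh":84},"ny":74,"u":84,"yt":[68,38]}}
After op 14 (replace /rk/r 32): {"qbq":{"mpz":[61,98,4,4,57,40],"r":{"gkh":55,"vdy":19,"xyt":90},"y":{"n":51,"na":34,"sr":59}},"qu":14,"rk":{"evi":{"igp":50,"l":58,"xm":3},"r":32,"tu":{"kyc":36,"kz":80,"m":40,"n":83,"nm":55},"x":[54,79,43,63,30]},"sp":{"cax":{"aq":18,"d":51,"j":29,"qh":84},"ny":74,"u":84,"yt":[68,38]}}
Size at path /sp: 4

Answer: 4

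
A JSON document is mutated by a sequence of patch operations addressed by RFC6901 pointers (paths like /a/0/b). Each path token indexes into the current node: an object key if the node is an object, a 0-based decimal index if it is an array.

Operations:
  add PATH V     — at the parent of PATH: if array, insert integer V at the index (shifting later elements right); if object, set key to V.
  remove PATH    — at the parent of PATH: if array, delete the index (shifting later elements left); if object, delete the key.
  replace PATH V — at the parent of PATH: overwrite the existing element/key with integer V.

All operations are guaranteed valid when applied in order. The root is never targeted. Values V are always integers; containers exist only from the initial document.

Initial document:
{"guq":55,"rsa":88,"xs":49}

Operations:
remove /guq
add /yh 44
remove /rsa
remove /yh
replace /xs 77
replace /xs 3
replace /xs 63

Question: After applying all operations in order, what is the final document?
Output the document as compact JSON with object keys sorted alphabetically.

After op 1 (remove /guq): {"rsa":88,"xs":49}
After op 2 (add /yh 44): {"rsa":88,"xs":49,"yh":44}
After op 3 (remove /rsa): {"xs":49,"yh":44}
After op 4 (remove /yh): {"xs":49}
After op 5 (replace /xs 77): {"xs":77}
After op 6 (replace /xs 3): {"xs":3}
After op 7 (replace /xs 63): {"xs":63}

Answer: {"xs":63}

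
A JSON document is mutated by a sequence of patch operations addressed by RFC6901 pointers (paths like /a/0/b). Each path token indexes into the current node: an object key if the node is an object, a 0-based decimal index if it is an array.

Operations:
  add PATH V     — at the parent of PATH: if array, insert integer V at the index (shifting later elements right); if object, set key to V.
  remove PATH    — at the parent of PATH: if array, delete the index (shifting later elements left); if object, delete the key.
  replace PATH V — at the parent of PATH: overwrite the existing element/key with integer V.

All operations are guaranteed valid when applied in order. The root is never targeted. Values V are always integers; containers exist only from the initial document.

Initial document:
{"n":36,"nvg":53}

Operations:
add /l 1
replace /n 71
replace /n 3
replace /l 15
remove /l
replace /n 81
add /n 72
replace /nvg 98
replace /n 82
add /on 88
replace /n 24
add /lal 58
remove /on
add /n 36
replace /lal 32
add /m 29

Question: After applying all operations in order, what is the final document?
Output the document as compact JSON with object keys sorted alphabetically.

After op 1 (add /l 1): {"l":1,"n":36,"nvg":53}
After op 2 (replace /n 71): {"l":1,"n":71,"nvg":53}
After op 3 (replace /n 3): {"l":1,"n":3,"nvg":53}
After op 4 (replace /l 15): {"l":15,"n":3,"nvg":53}
After op 5 (remove /l): {"n":3,"nvg":53}
After op 6 (replace /n 81): {"n":81,"nvg":53}
After op 7 (add /n 72): {"n":72,"nvg":53}
After op 8 (replace /nvg 98): {"n":72,"nvg":98}
After op 9 (replace /n 82): {"n":82,"nvg":98}
After op 10 (add /on 88): {"n":82,"nvg":98,"on":88}
After op 11 (replace /n 24): {"n":24,"nvg":98,"on":88}
After op 12 (add /lal 58): {"lal":58,"n":24,"nvg":98,"on":88}
After op 13 (remove /on): {"lal":58,"n":24,"nvg":98}
After op 14 (add /n 36): {"lal":58,"n":36,"nvg":98}
After op 15 (replace /lal 32): {"lal":32,"n":36,"nvg":98}
After op 16 (add /m 29): {"lal":32,"m":29,"n":36,"nvg":98}

Answer: {"lal":32,"m":29,"n":36,"nvg":98}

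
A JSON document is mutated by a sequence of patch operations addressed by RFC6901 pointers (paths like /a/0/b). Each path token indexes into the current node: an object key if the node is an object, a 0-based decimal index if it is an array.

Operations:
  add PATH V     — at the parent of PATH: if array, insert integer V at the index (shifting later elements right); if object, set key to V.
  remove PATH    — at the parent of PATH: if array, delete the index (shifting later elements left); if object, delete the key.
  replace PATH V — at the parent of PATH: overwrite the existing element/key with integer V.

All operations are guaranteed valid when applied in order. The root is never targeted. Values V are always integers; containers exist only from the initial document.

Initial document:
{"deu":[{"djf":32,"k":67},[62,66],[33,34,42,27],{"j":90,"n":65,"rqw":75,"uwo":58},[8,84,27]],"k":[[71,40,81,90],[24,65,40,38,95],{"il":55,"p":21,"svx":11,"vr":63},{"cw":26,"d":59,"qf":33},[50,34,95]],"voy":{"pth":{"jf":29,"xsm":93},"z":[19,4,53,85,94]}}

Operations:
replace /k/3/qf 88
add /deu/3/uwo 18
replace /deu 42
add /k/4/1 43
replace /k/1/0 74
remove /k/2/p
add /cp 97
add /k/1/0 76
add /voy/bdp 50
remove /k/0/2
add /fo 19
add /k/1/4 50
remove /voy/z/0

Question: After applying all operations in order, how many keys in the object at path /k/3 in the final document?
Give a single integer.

After op 1 (replace /k/3/qf 88): {"deu":[{"djf":32,"k":67},[62,66],[33,34,42,27],{"j":90,"n":65,"rqw":75,"uwo":58},[8,84,27]],"k":[[71,40,81,90],[24,65,40,38,95],{"il":55,"p":21,"svx":11,"vr":63},{"cw":26,"d":59,"qf":88},[50,34,95]],"voy":{"pth":{"jf":29,"xsm":93},"z":[19,4,53,85,94]}}
After op 2 (add /deu/3/uwo 18): {"deu":[{"djf":32,"k":67},[62,66],[33,34,42,27],{"j":90,"n":65,"rqw":75,"uwo":18},[8,84,27]],"k":[[71,40,81,90],[24,65,40,38,95],{"il":55,"p":21,"svx":11,"vr":63},{"cw":26,"d":59,"qf":88},[50,34,95]],"voy":{"pth":{"jf":29,"xsm":93},"z":[19,4,53,85,94]}}
After op 3 (replace /deu 42): {"deu":42,"k":[[71,40,81,90],[24,65,40,38,95],{"il":55,"p":21,"svx":11,"vr":63},{"cw":26,"d":59,"qf":88},[50,34,95]],"voy":{"pth":{"jf":29,"xsm":93},"z":[19,4,53,85,94]}}
After op 4 (add /k/4/1 43): {"deu":42,"k":[[71,40,81,90],[24,65,40,38,95],{"il":55,"p":21,"svx":11,"vr":63},{"cw":26,"d":59,"qf":88},[50,43,34,95]],"voy":{"pth":{"jf":29,"xsm":93},"z":[19,4,53,85,94]}}
After op 5 (replace /k/1/0 74): {"deu":42,"k":[[71,40,81,90],[74,65,40,38,95],{"il":55,"p":21,"svx":11,"vr":63},{"cw":26,"d":59,"qf":88},[50,43,34,95]],"voy":{"pth":{"jf":29,"xsm":93},"z":[19,4,53,85,94]}}
After op 6 (remove /k/2/p): {"deu":42,"k":[[71,40,81,90],[74,65,40,38,95],{"il":55,"svx":11,"vr":63},{"cw":26,"d":59,"qf":88},[50,43,34,95]],"voy":{"pth":{"jf":29,"xsm":93},"z":[19,4,53,85,94]}}
After op 7 (add /cp 97): {"cp":97,"deu":42,"k":[[71,40,81,90],[74,65,40,38,95],{"il":55,"svx":11,"vr":63},{"cw":26,"d":59,"qf":88},[50,43,34,95]],"voy":{"pth":{"jf":29,"xsm":93},"z":[19,4,53,85,94]}}
After op 8 (add /k/1/0 76): {"cp":97,"deu":42,"k":[[71,40,81,90],[76,74,65,40,38,95],{"il":55,"svx":11,"vr":63},{"cw":26,"d":59,"qf":88},[50,43,34,95]],"voy":{"pth":{"jf":29,"xsm":93},"z":[19,4,53,85,94]}}
After op 9 (add /voy/bdp 50): {"cp":97,"deu":42,"k":[[71,40,81,90],[76,74,65,40,38,95],{"il":55,"svx":11,"vr":63},{"cw":26,"d":59,"qf":88},[50,43,34,95]],"voy":{"bdp":50,"pth":{"jf":29,"xsm":93},"z":[19,4,53,85,94]}}
After op 10 (remove /k/0/2): {"cp":97,"deu":42,"k":[[71,40,90],[76,74,65,40,38,95],{"il":55,"svx":11,"vr":63},{"cw":26,"d":59,"qf":88},[50,43,34,95]],"voy":{"bdp":50,"pth":{"jf":29,"xsm":93},"z":[19,4,53,85,94]}}
After op 11 (add /fo 19): {"cp":97,"deu":42,"fo":19,"k":[[71,40,90],[76,74,65,40,38,95],{"il":55,"svx":11,"vr":63},{"cw":26,"d":59,"qf":88},[50,43,34,95]],"voy":{"bdp":50,"pth":{"jf":29,"xsm":93},"z":[19,4,53,85,94]}}
After op 12 (add /k/1/4 50): {"cp":97,"deu":42,"fo":19,"k":[[71,40,90],[76,74,65,40,50,38,95],{"il":55,"svx":11,"vr":63},{"cw":26,"d":59,"qf":88},[50,43,34,95]],"voy":{"bdp":50,"pth":{"jf":29,"xsm":93},"z":[19,4,53,85,94]}}
After op 13 (remove /voy/z/0): {"cp":97,"deu":42,"fo":19,"k":[[71,40,90],[76,74,65,40,50,38,95],{"il":55,"svx":11,"vr":63},{"cw":26,"d":59,"qf":88},[50,43,34,95]],"voy":{"bdp":50,"pth":{"jf":29,"xsm":93},"z":[4,53,85,94]}}
Size at path /k/3: 3

Answer: 3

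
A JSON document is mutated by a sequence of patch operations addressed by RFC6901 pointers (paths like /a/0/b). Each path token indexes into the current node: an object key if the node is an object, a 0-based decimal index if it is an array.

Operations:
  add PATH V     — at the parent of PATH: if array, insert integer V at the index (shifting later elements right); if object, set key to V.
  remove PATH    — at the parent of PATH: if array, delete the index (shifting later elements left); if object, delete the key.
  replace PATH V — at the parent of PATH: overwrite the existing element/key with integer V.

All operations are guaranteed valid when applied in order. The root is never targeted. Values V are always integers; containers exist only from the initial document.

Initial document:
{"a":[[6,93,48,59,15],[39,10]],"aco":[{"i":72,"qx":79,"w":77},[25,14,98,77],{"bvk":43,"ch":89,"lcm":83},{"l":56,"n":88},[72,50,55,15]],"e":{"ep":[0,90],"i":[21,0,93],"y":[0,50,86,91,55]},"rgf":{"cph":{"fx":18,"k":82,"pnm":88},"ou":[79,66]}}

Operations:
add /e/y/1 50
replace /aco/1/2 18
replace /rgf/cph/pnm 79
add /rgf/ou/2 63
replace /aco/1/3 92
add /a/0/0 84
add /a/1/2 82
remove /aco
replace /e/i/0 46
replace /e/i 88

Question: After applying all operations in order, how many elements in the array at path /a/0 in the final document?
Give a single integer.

Answer: 6

Derivation:
After op 1 (add /e/y/1 50): {"a":[[6,93,48,59,15],[39,10]],"aco":[{"i":72,"qx":79,"w":77},[25,14,98,77],{"bvk":43,"ch":89,"lcm":83},{"l":56,"n":88},[72,50,55,15]],"e":{"ep":[0,90],"i":[21,0,93],"y":[0,50,50,86,91,55]},"rgf":{"cph":{"fx":18,"k":82,"pnm":88},"ou":[79,66]}}
After op 2 (replace /aco/1/2 18): {"a":[[6,93,48,59,15],[39,10]],"aco":[{"i":72,"qx":79,"w":77},[25,14,18,77],{"bvk":43,"ch":89,"lcm":83},{"l":56,"n":88},[72,50,55,15]],"e":{"ep":[0,90],"i":[21,0,93],"y":[0,50,50,86,91,55]},"rgf":{"cph":{"fx":18,"k":82,"pnm":88},"ou":[79,66]}}
After op 3 (replace /rgf/cph/pnm 79): {"a":[[6,93,48,59,15],[39,10]],"aco":[{"i":72,"qx":79,"w":77},[25,14,18,77],{"bvk":43,"ch":89,"lcm":83},{"l":56,"n":88},[72,50,55,15]],"e":{"ep":[0,90],"i":[21,0,93],"y":[0,50,50,86,91,55]},"rgf":{"cph":{"fx":18,"k":82,"pnm":79},"ou":[79,66]}}
After op 4 (add /rgf/ou/2 63): {"a":[[6,93,48,59,15],[39,10]],"aco":[{"i":72,"qx":79,"w":77},[25,14,18,77],{"bvk":43,"ch":89,"lcm":83},{"l":56,"n":88},[72,50,55,15]],"e":{"ep":[0,90],"i":[21,0,93],"y":[0,50,50,86,91,55]},"rgf":{"cph":{"fx":18,"k":82,"pnm":79},"ou":[79,66,63]}}
After op 5 (replace /aco/1/3 92): {"a":[[6,93,48,59,15],[39,10]],"aco":[{"i":72,"qx":79,"w":77},[25,14,18,92],{"bvk":43,"ch":89,"lcm":83},{"l":56,"n":88},[72,50,55,15]],"e":{"ep":[0,90],"i":[21,0,93],"y":[0,50,50,86,91,55]},"rgf":{"cph":{"fx":18,"k":82,"pnm":79},"ou":[79,66,63]}}
After op 6 (add /a/0/0 84): {"a":[[84,6,93,48,59,15],[39,10]],"aco":[{"i":72,"qx":79,"w":77},[25,14,18,92],{"bvk":43,"ch":89,"lcm":83},{"l":56,"n":88},[72,50,55,15]],"e":{"ep":[0,90],"i":[21,0,93],"y":[0,50,50,86,91,55]},"rgf":{"cph":{"fx":18,"k":82,"pnm":79},"ou":[79,66,63]}}
After op 7 (add /a/1/2 82): {"a":[[84,6,93,48,59,15],[39,10,82]],"aco":[{"i":72,"qx":79,"w":77},[25,14,18,92],{"bvk":43,"ch":89,"lcm":83},{"l":56,"n":88},[72,50,55,15]],"e":{"ep":[0,90],"i":[21,0,93],"y":[0,50,50,86,91,55]},"rgf":{"cph":{"fx":18,"k":82,"pnm":79},"ou":[79,66,63]}}
After op 8 (remove /aco): {"a":[[84,6,93,48,59,15],[39,10,82]],"e":{"ep":[0,90],"i":[21,0,93],"y":[0,50,50,86,91,55]},"rgf":{"cph":{"fx":18,"k":82,"pnm":79},"ou":[79,66,63]}}
After op 9 (replace /e/i/0 46): {"a":[[84,6,93,48,59,15],[39,10,82]],"e":{"ep":[0,90],"i":[46,0,93],"y":[0,50,50,86,91,55]},"rgf":{"cph":{"fx":18,"k":82,"pnm":79},"ou":[79,66,63]}}
After op 10 (replace /e/i 88): {"a":[[84,6,93,48,59,15],[39,10,82]],"e":{"ep":[0,90],"i":88,"y":[0,50,50,86,91,55]},"rgf":{"cph":{"fx":18,"k":82,"pnm":79},"ou":[79,66,63]}}
Size at path /a/0: 6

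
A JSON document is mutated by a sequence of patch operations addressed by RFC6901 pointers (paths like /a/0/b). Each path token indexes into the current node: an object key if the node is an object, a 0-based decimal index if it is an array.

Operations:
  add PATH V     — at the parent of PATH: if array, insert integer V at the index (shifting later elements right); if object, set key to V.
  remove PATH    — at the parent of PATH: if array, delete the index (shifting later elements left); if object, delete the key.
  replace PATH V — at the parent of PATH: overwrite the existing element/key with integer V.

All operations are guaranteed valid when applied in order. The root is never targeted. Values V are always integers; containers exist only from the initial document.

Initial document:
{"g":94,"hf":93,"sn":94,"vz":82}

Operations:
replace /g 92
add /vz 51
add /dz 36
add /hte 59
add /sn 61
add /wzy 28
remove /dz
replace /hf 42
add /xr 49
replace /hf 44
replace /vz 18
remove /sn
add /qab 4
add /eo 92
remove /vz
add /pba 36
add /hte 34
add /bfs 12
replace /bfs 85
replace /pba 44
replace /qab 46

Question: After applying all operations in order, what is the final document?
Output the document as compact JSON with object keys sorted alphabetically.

Answer: {"bfs":85,"eo":92,"g":92,"hf":44,"hte":34,"pba":44,"qab":46,"wzy":28,"xr":49}

Derivation:
After op 1 (replace /g 92): {"g":92,"hf":93,"sn":94,"vz":82}
After op 2 (add /vz 51): {"g":92,"hf":93,"sn":94,"vz":51}
After op 3 (add /dz 36): {"dz":36,"g":92,"hf":93,"sn":94,"vz":51}
After op 4 (add /hte 59): {"dz":36,"g":92,"hf":93,"hte":59,"sn":94,"vz":51}
After op 5 (add /sn 61): {"dz":36,"g":92,"hf":93,"hte":59,"sn":61,"vz":51}
After op 6 (add /wzy 28): {"dz":36,"g":92,"hf":93,"hte":59,"sn":61,"vz":51,"wzy":28}
After op 7 (remove /dz): {"g":92,"hf":93,"hte":59,"sn":61,"vz":51,"wzy":28}
After op 8 (replace /hf 42): {"g":92,"hf":42,"hte":59,"sn":61,"vz":51,"wzy":28}
After op 9 (add /xr 49): {"g":92,"hf":42,"hte":59,"sn":61,"vz":51,"wzy":28,"xr":49}
After op 10 (replace /hf 44): {"g":92,"hf":44,"hte":59,"sn":61,"vz":51,"wzy":28,"xr":49}
After op 11 (replace /vz 18): {"g":92,"hf":44,"hte":59,"sn":61,"vz":18,"wzy":28,"xr":49}
After op 12 (remove /sn): {"g":92,"hf":44,"hte":59,"vz":18,"wzy":28,"xr":49}
After op 13 (add /qab 4): {"g":92,"hf":44,"hte":59,"qab":4,"vz":18,"wzy":28,"xr":49}
After op 14 (add /eo 92): {"eo":92,"g":92,"hf":44,"hte":59,"qab":4,"vz":18,"wzy":28,"xr":49}
After op 15 (remove /vz): {"eo":92,"g":92,"hf":44,"hte":59,"qab":4,"wzy":28,"xr":49}
After op 16 (add /pba 36): {"eo":92,"g":92,"hf":44,"hte":59,"pba":36,"qab":4,"wzy":28,"xr":49}
After op 17 (add /hte 34): {"eo":92,"g":92,"hf":44,"hte":34,"pba":36,"qab":4,"wzy":28,"xr":49}
After op 18 (add /bfs 12): {"bfs":12,"eo":92,"g":92,"hf":44,"hte":34,"pba":36,"qab":4,"wzy":28,"xr":49}
After op 19 (replace /bfs 85): {"bfs":85,"eo":92,"g":92,"hf":44,"hte":34,"pba":36,"qab":4,"wzy":28,"xr":49}
After op 20 (replace /pba 44): {"bfs":85,"eo":92,"g":92,"hf":44,"hte":34,"pba":44,"qab":4,"wzy":28,"xr":49}
After op 21 (replace /qab 46): {"bfs":85,"eo":92,"g":92,"hf":44,"hte":34,"pba":44,"qab":46,"wzy":28,"xr":49}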